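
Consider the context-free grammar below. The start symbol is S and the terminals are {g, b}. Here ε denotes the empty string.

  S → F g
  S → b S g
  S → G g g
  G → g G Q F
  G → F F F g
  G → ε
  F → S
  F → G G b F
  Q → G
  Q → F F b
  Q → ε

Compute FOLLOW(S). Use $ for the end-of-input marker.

{$, b, g}

FIRST(S): from S→F g we get {b, g}; from S→b S g we get {b}; from S→G g g we get {b, g}. So FIRST(S) = {b, g}.
FIRST(G): from G→g G Q F we get {g}; from G→F F F g we get {b, g}; from G→ε we get {ε}. So FIRST(G) = {ε, b, g}.
FIRST(F): from F→S we get {b, g}; from F→G G b F we get {b, g}. So FIRST(F) = {b, g}.
FIRST(Q): from Q→G we get {ε, b, g}; from Q→F F b we get {b, g}; from Q→ε we get {ε}. So FIRST(Q) = {ε, b, g}.
FOLLOW(S) includes $ since S is the start symbol.
FOLLOW(Q): in G→g G Q F, Q is followed by F with FIRST {b, g}. Thus FOLLOW(Q) = {b, g}.
FOLLOW(G): in S→G g g, G is followed by g g with FIRST {g}; in G→g G Q F, G is followed by Q F with FIRST {b, g}; in F→G G b F (occurrence 1), G is followed by G b F with FIRST {b, g}; in F→G G b F (occurrence 2), G is followed by b F with FIRST {b}; in Q→G, the suffix after G is empty, so FOLLOW(G) ⊇ FOLLOW(Q) = {b, g}. Thus FOLLOW(G) = {b, g}.
FOLLOW(F): in S→F g, F is followed by g with FIRST {g}; in G→g G Q F, the suffix after F is empty, so FOLLOW(F) ⊇ FOLLOW(G) = {b, g}; in G→F F F g (occurrence 1), F is followed by F F g with FIRST {b, g}; in G→F F F g (occurrence 2), F is followed by F g with FIRST {b, g}; in G→F F F g (occurrence 3), F is followed by g with FIRST {g}; in F→G G b F, the suffix after F is empty (adds nothing new); in Q→F F b (occurrence 1), F is followed by F b with FIRST {b, g}; in Q→F F b (occurrence 2), F is followed by b with FIRST {b}. Thus FOLLOW(F) = {b, g}.
FOLLOW(S): in S→b S g, S is followed by g with FIRST {g}; in F→S, the suffix after S is empty, so FOLLOW(S) ⊇ FOLLOW(F) = {b, g}. Thus FOLLOW(S) = {$, b, g}.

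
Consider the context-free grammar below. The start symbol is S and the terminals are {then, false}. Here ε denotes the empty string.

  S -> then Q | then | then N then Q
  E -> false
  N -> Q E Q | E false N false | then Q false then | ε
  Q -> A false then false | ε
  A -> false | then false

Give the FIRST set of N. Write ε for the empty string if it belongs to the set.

{ε, false, then}

FIRST(S) = {then}
FIRST(E) = {false}
FIRST(A) = {false, then}
FIRST(Q) = {ε, false, then}  (via A false then false)
FIRST(N) = {ε, false, then}  (via Q E Q, E false N false)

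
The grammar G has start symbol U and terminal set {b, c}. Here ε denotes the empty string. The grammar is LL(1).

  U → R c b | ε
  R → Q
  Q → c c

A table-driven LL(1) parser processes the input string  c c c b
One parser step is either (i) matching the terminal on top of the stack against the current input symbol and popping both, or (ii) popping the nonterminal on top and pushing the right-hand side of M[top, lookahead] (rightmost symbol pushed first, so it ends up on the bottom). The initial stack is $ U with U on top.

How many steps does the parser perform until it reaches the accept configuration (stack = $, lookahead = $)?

step 1: stack=$ U  input=c c c b $  — expand U → R c b
step 2: stack=$ b c R  input=c c c b $  — expand R → Q
step 3: stack=$ b c Q  input=c c c b $  — expand Q → c c
step 4: stack=$ b c c c  input=c c c b $  — match c
step 5: stack=$ b c c  input=c c b $  — match c
step 6: stack=$ b c  input=c b $  — match c
step 7: stack=$ b  input=b $  — match b
Accept reached after 7 steps.

7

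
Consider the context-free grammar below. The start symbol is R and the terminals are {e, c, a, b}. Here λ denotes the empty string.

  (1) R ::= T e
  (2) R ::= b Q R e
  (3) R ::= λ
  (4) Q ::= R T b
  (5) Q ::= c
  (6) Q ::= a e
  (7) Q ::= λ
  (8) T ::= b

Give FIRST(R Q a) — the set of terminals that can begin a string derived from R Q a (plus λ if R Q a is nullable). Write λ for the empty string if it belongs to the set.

FIRST(T): from T::=b we get {b}. So FIRST(T) = {b}.
FIRST(R): from R::=T e we get {b}; from R::=b Q R e we get {b}; from R::=λ we get {λ}. So FIRST(R) = {λ, b}.
FIRST(Q): from Q::=R T b we get {b}; from Q::=c we get {c}; from Q::=a e we get {a}; from Q::=λ we get {λ}. So FIRST(Q) = {λ, a, b, c}.
FIRST(R Q a): take FIRST of each symbol in turn, carrying on past any symbol whose FIRST contains λ; result {a, b, c}.

{a, b, c}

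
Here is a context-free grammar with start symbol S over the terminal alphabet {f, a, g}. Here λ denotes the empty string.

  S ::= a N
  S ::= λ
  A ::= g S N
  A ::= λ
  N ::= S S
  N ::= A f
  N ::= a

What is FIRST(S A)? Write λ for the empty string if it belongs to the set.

FIRST(S) = {λ, a}
FIRST(A) = {λ, g}
FIRST(N) = {λ, a, f, g}  (via S S, A f)
FIRST(S A): take FIRST of each symbol in turn, carrying on past any symbol whose FIRST contains λ; result {λ, a, g}.

{λ, a, g}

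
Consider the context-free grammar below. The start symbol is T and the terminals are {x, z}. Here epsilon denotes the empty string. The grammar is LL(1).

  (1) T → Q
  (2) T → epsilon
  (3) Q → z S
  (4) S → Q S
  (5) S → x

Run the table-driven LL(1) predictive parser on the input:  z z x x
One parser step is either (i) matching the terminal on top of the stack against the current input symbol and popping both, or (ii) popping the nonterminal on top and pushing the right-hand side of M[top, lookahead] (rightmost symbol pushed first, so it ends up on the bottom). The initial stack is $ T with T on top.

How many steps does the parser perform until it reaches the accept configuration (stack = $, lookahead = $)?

10

step 1: stack=$ T  input=z z x x $  — expand T → Q
step 2: stack=$ Q  input=z z x x $  — expand Q → z S
step 3: stack=$ S z  input=z z x x $  — match z
step 4: stack=$ S  input=z x x $  — expand S → Q S
step 5: stack=$ S Q  input=z x x $  — expand Q → z S
step 6: stack=$ S S z  input=z x x $  — match z
step 7: stack=$ S S  input=x x $  — expand S → x
step 8: stack=$ S x  input=x x $  — match x
step 9: stack=$ S  input=x $  — expand S → x
step 10: stack=$ x  input=x $  — match x
Accept reached after 10 steps.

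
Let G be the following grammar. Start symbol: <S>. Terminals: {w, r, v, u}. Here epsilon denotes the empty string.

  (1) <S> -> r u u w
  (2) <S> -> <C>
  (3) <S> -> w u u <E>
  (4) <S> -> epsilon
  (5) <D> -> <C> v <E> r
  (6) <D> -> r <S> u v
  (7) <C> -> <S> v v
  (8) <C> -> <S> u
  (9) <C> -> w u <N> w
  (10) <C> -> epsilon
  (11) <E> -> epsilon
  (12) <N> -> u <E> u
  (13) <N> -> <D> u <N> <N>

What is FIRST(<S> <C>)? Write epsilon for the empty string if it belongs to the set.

{epsilon, r, u, v, w}

FIRST(<E>): from <E>->epsilon we get {epsilon}. So FIRST(<E>) = {epsilon}.
FIRST(<S>): from <S>->r u u w we get {r}; from <S>-><C> we get {epsilon, r, u, v, w}; from <S>->w u u <E> we get {w}; from <S>->epsilon we get {epsilon}. So FIRST(<S>) = {epsilon, r, u, v, w}.
FIRST(<C>): from <C>-><S> v v we get {r, u, v, w}; from <C>-><S> u we get {r, u, v, w}; from <C>->w u <N> w we get {w}; from <C>->epsilon we get {epsilon}. So FIRST(<C>) = {epsilon, r, u, v, w}.
FIRST(<D>): from <D>-><C> v <E> r we get {r, u, v, w}; from <D>->r <S> u v we get {r}. So FIRST(<D>) = {r, u, v, w}.
FIRST(<N>): from <N>->u <E> u we get {u}; from <N>-><D> u <N> <N> we get {r, u, v, w}. So FIRST(<N>) = {r, u, v, w}.
FIRST(<S> <C>): take FIRST of each symbol in turn, carrying on past any symbol whose FIRST contains epsilon; result {epsilon, r, u, v, w}.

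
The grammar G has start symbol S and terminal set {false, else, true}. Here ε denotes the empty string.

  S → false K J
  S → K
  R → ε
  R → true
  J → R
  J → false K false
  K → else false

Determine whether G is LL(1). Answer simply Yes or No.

Yes

FIRST(S) = {else, false}
FIRST(R) = {ε, true}
FIRST(J) = {ε, false, true}
FIRST(K) = {else}
FOLLOW(S) = {$}
FOLLOW(R) = {$}
FOLLOW(J) = {$}
FOLLOW(K) = {$, false, true}
Each cell of M receives at most one production.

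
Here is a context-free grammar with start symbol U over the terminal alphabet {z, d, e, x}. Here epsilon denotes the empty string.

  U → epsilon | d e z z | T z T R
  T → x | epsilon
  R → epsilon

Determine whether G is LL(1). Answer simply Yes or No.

FIRST(U) = {epsilon, d, x, z}
FIRST(T) = {epsilon, x}
FIRST(R) = {epsilon}
FOLLOW(U) = {$}
FOLLOW(T) = {$, z}
FOLLOW(R) = {$}
Each cell of M receives at most one production.

Yes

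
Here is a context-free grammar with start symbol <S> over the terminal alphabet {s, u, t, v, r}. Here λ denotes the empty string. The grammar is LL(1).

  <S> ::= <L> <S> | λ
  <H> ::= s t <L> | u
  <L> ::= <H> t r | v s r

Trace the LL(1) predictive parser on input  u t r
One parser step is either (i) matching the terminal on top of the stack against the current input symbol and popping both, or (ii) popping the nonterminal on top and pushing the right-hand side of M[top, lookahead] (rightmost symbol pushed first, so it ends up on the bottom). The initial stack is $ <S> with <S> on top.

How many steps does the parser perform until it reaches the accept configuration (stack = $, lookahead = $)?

     Stack          Input    Action
  1  $ <S>          u t r $  expand <S> ::= <L> <S>
  2  $ <S> <L>      u t r $  expand <L> ::= <H> t r
  3  $ <S> r t <H>  u t r $  expand <H> ::= u
  4  $ <S> r t u    u t r $  match u
  5  $ <S> r t      t r $    match t
  6  $ <S> r        r $      match r
  7  $ <S>          $        expand <S> ::= λ
Accept reached after 7 steps.

7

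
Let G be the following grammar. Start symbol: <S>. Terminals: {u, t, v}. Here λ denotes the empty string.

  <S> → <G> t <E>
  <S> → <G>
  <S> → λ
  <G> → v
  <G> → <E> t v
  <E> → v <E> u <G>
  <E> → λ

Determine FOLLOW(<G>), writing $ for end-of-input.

{$, t, u}

FIRST(<E>) = {λ, v}
FIRST(<G>) = {t, v}  (via <E> t v)
FIRST(<S>) = {λ, t, v}  (via <G> t <E>, <G>)
FOLLOW(<S>) includes $ since <S> is the start symbol.
FOLLOW(<S>): <S> appears on no right-hand side. Thus FOLLOW(<S>) = {$}.
FOLLOW(<E>): in <S>→<G> t <E>, the suffix after <E> is empty, so FOLLOW(<E>) ⊇ FOLLOW(<S>) = {$}; in <G>→<E> t v, <E> is followed by t v with FIRST {t}; in <E>→v <E> u <G>, <E> is followed by u <G> with FIRST {u}. Thus FOLLOW(<E>) = {$, t, u}.
FOLLOW(<G>): in <S>→<G> t <E>, <G> is followed by t <E> with FIRST {t}; in <S>→<G>, the suffix after <G> is empty, so FOLLOW(<G>) ⊇ FOLLOW(<S>) = {$}; in <E>→v <E> u <G>, the suffix after <G> is empty, so FOLLOW(<G>) ⊇ FOLLOW(<E>) = {$, t, u}. Thus FOLLOW(<G>) = {$, t, u}.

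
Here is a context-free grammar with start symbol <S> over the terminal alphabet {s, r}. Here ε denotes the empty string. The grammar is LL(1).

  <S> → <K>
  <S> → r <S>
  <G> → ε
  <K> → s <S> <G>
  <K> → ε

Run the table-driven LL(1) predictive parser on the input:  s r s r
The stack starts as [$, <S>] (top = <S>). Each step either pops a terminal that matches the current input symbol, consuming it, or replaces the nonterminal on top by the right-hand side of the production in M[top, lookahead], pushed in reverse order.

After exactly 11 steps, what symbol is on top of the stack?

<K>

      Stack            Input      Action
   1  $ <S>            s r s r $  expand <S> → <K>
   2  $ <K>            s r s r $  expand <K> → s <S> <G>
   3  $ <G> <S> s      s r s r $  match s
   4  $ <G> <S>        r s r $    expand <S> → r <S>
   5  $ <G> <S> r      r s r $    match r
   6  $ <G> <S>        s r $      expand <S> → <K>
   7  $ <G> <K>        s r $      expand <K> → s <S> <G>
   8  $ <G> <G> <S> s  s r $      match s
   9  $ <G> <G> <S>    r $        expand <S> → r <S>
  10  $ <G> <G> <S> r  r $        match r
  11  $ <G> <G> <S>    $          expand <S> → <K>
Stack after step 11: $ <G> <G> <K> (top = <K>).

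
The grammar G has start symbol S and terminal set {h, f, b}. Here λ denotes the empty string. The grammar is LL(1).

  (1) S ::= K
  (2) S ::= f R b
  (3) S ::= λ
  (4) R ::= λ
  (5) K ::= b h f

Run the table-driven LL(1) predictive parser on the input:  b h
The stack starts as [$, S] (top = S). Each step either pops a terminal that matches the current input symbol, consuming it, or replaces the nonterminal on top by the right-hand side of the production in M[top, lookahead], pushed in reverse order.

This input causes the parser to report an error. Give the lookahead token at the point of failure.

step 1: stack=$ S  input=b h $  — expand S ::= K
step 2: stack=$ K  input=b h $  — expand K ::= b h f
step 3: stack=$ f h b  input=b h $  — match b
step 4: stack=$ f h  input=h $  — match h
step 5: stack=$ f  input=$  — error: top is terminal f but lookahead is $

$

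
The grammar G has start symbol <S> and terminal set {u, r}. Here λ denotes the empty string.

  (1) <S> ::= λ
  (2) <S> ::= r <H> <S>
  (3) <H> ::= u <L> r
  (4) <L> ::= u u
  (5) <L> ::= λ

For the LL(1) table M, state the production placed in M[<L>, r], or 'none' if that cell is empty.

<L> ::= λ

FIRST(<S>): from <S>::=λ we get {λ}; from <S>::=r <H> <S> we get {r}. So FIRST(<S>) = {λ, r}.
FIRST(<H>): from <H>::=u <L> r we get {u}. So FIRST(<H>) = {u}.
FIRST(<L>): from <L>::=u u we get {u}; from <L>::=λ we get {λ}. So FIRST(<L>) = {λ, u}.
FOLLOW(<S>) includes $ since <S> is the start symbol.
FOLLOW(<L>): in <H>::=u <L> r, <L> is followed by r with FIRST {r}. Thus FOLLOW(<L>) = {r}.
For <L> ::= u u: FIRST(u u) = {u}, so it goes in M[<L>, t] for t ∈ {u}.
For <L> ::= λ: FIRST(λ) = {λ}, so it goes in M[<L>, t] for t ∈ {}; since λ ∈ FIRST, also for every t ∈ FOLLOW(<L>) = {r}.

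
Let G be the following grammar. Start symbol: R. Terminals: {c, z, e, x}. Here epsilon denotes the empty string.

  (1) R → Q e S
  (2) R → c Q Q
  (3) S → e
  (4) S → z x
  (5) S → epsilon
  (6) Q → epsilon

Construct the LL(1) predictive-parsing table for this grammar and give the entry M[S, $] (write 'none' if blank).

FIRST(S): from S→e we get {e}; from S→z x we get {z}; from S→epsilon we get {epsilon}. So FIRST(S) = {epsilon, e, z}.
FIRST(Q): from Q→epsilon we get {epsilon}. So FIRST(Q) = {epsilon}.
FIRST(R): from R→Q e S we get {e}; from R→c Q Q we get {c}. So FIRST(R) = {c, e}.
FOLLOW(R) includes $ since R is the start symbol.
FOLLOW(R): R appears on no right-hand side. Thus FOLLOW(R) = {$}.
FOLLOW(S): in R→Q e S, the suffix after S is empty, so FOLLOW(S) ⊇ FOLLOW(R) = {$}. Thus FOLLOW(S) = {$}.
For S → e: FIRST(e) = {e}, so it goes in M[S, t] for t ∈ {e}.
For S → z x: FIRST(z x) = {z}, so it goes in M[S, t] for t ∈ {z}.
For S → epsilon: FIRST(epsilon) = {epsilon}, so it goes in M[S, t] for t ∈ {}; since epsilon ∈ FIRST, also for every t ∈ FOLLOW(S) = {$}.

S → epsilon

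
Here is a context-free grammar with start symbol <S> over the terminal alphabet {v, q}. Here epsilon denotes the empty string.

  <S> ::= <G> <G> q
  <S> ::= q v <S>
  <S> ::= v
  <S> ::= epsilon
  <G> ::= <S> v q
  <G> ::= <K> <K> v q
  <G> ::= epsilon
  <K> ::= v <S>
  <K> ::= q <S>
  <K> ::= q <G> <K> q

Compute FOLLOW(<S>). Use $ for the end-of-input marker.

{$, q, v}

FIRST(<K>): from <K>::=v <S> we get {v}; from <K>::=q <S> we get {q}; from <K>::=q <G> <K> q we get {q}. So FIRST(<K>) = {q, v}.
FIRST(<S>): from <S>::=<G> <G> q we get {q, v}; from <S>::=q v <S> we get {q}; from <S>::=v we get {v}; from <S>::=epsilon we get {epsilon}. So FIRST(<S>) = {epsilon, q, v}.
FIRST(<G>): from <G>::=<S> v q we get {q, v}; from <G>::=<K> <K> v q we get {q, v}; from <G>::=epsilon we get {epsilon}. So FIRST(<G>) = {epsilon, q, v}.
FOLLOW(<S>) includes $ since <S> is the start symbol.
FOLLOW(<G>): in <S>::=<G> <G> q (occurrence 1), <G> is followed by <G> q with FIRST {q, v}; in <S>::=<G> <G> q (occurrence 2), <G> is followed by q with FIRST {q}; in <K>::=q <G> <K> q, <G> is followed by <K> q with FIRST {q, v}. Thus FOLLOW(<G>) = {q, v}.
FOLLOW(<K>): in <G>::=<K> <K> v q (occurrence 1), <K> is followed by <K> v q with FIRST {q, v}; in <G>::=<K> <K> v q (occurrence 2), <K> is followed by v q with FIRST {v}; in <K>::=q <G> <K> q, <K> is followed by q with FIRST {q}. Thus FOLLOW(<K>) = {q, v}.
FOLLOW(<S>): in <S>::=q v <S>, the suffix after <S> is empty (adds nothing new); in <G>::=<S> v q, <S> is followed by v q with FIRST {v}; in <K>::=v <S>, the suffix after <S> is empty, so FOLLOW(<S>) ⊇ FOLLOW(<K>) = {q, v}; in <K>::=q <S>, the suffix after <S> is empty, so FOLLOW(<S>) ⊇ FOLLOW(<K>) = {q, v}. Thus FOLLOW(<S>) = {$, q, v}.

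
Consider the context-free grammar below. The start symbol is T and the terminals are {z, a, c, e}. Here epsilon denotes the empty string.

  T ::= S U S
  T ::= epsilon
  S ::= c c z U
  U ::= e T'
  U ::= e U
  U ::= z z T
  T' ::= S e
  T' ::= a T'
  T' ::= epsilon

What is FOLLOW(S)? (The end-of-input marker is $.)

FIRST(S) = {c}
FIRST(U) = {e, z}
FIRST(T) = {epsilon, c}  (via S U S)
FIRST(T') = {epsilon, a, c}  (via S e)
FOLLOW(T) includes $ since T is the start symbol.
FOLLOW(T): in U::=z z T, the suffix after T is empty, so FOLLOW(T) ⊇ FOLLOW(U) = {$, c, e, z}. Thus FOLLOW(T) = {$, c, e, z}.
FOLLOW(S): in T::=S U S (occurrence 1), S is followed by U S with FIRST {e, z}; in T::=S U S (occurrence 2), the suffix after S is empty, so FOLLOW(S) ⊇ FOLLOW(T) = {$, c, e, z}; in T'::=S e, S is followed by e with FIRST {e}. Thus FOLLOW(S) = {$, c, e, z}.
FOLLOW(U): in T::=S U S, U is followed by S with FIRST {c}; in S::=c c z U, the suffix after U is empty, so FOLLOW(U) ⊇ FOLLOW(S) = {$, c, e, z}; in U::=e U, the suffix after U is empty (adds nothing new). Thus FOLLOW(U) = {$, c, e, z}.
FOLLOW(T'): in U::=e T', the suffix after T' is empty, so FOLLOW(T') ⊇ FOLLOW(U) = {$, c, e, z}; in T'::=a T', the suffix after T' is empty (adds nothing new). Thus FOLLOW(T') = {$, c, e, z}.

{$, c, e, z}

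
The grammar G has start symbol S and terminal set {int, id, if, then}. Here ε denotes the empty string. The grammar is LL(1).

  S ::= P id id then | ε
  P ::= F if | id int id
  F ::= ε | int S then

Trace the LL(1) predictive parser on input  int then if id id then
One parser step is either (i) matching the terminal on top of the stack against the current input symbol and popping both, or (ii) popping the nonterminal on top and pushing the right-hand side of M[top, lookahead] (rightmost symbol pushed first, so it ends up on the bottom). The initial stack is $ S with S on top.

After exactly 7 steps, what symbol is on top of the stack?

id

step 1: stack=$ S  input=int then if id id then $  — expand S ::= P id id then
step 2: stack=$ then id id P  input=int then if id id then $  — expand P ::= F if
step 3: stack=$ then id id if F  input=int then if id id then $  — expand F ::= int S then
step 4: stack=$ then id id if then S int  input=int then if id id then $  — match int
step 5: stack=$ then id id if then S  input=then if id id then $  — expand S ::= ε
step 6: stack=$ then id id if then  input=then if id id then $  — match then
step 7: stack=$ then id id if  input=if id id then $  — match if
Stack after step 7: $ then id id (top = id).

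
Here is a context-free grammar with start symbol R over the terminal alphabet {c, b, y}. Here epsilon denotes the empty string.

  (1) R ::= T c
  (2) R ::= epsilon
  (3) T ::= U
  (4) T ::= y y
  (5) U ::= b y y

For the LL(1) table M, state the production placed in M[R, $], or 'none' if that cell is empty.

FIRST(U): from U::=b y y we get {b}. So FIRST(U) = {b}.
FIRST(T): from T::=U we get {b}; from T::=y y we get {y}. So FIRST(T) = {b, y}.
FIRST(R): from R::=T c we get {b, y}; from R::=epsilon we get {epsilon}. So FIRST(R) = {epsilon, b, y}.
FOLLOW(R) includes $ since R is the start symbol.
FOLLOW(R): R appears on no right-hand side. Thus FOLLOW(R) = {$}.
For R ::= T c: FIRST(T c) = {b, y}, so it goes in M[R, t] for t ∈ {b, y}.
For R ::= epsilon: FIRST(epsilon) = {epsilon}, so it goes in M[R, t] for t ∈ {}; since epsilon ∈ FIRST, also for every t ∈ FOLLOW(R) = {$}.

R ::= epsilon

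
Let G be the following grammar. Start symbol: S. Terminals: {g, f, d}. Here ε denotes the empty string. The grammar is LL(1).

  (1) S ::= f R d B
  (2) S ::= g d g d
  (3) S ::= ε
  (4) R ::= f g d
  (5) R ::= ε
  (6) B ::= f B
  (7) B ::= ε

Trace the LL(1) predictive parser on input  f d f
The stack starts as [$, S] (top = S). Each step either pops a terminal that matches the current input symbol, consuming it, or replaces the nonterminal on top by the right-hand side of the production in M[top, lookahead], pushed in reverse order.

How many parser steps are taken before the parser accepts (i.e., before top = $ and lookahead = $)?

     Stack      Input    Action
  1  $ S        f d f $  expand S ::= f R d B
  2  $ B d R f  f d f $  match f
  3  $ B d R    d f $    expand R ::= ε
  4  $ B d      d f $    match d
  5  $ B        f $      expand B ::= f B
  6  $ B f      f $      match f
  7  $ B        $        expand B ::= ε
Accept reached after 7 steps.

7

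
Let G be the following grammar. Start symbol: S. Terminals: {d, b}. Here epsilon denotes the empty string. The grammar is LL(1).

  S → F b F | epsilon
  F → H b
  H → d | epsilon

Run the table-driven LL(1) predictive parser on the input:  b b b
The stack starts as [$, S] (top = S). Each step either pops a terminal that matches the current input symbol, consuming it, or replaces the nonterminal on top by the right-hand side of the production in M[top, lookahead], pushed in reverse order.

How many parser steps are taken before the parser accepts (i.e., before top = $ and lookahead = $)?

step 1: stack=$ S  input=b b b $  — expand S → F b F
step 2: stack=$ F b F  input=b b b $  — expand F → H b
step 3: stack=$ F b b H  input=b b b $  — expand H → epsilon
step 4: stack=$ F b b  input=b b b $  — match b
step 5: stack=$ F b  input=b b $  — match b
step 6: stack=$ F  input=b $  — expand F → H b
step 7: stack=$ b H  input=b $  — expand H → epsilon
step 8: stack=$ b  input=b $  — match b
Accept reached after 8 steps.

8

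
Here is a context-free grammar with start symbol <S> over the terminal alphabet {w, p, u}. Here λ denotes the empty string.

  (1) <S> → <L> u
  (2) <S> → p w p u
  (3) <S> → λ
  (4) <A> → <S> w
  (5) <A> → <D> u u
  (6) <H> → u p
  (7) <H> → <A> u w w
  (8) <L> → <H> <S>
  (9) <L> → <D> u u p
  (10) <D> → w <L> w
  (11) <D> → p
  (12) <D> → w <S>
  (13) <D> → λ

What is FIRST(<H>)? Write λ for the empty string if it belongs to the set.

FIRST(<D>): from <D>→w <L> w we get {w}; from <D>→p we get {p}; from <D>→w <S> we get {w}; from <D>→λ we get {λ}. So FIRST(<D>) = {λ, p, w}.
FIRST(<S>): from <S>→<L> u we get {p, u, w}; from <S>→p w p u we get {p}; from <S>→λ we get {λ}. So FIRST(<S>) = {λ, p, u, w}.
FIRST(<A>): from <A>→<S> w we get {p, u, w}; from <A>→<D> u u we get {p, u, w}. So FIRST(<A>) = {p, u, w}.
FIRST(<H>): from <H>→u p we get {u}; from <H>→<A> u w w we get {p, u, w}. So FIRST(<H>) = {p, u, w}.
FIRST(<L>): from <L>→<H> <S> we get {p, u, w}; from <L>→<D> u u p we get {p, u, w}. So FIRST(<L>) = {p, u, w}.

{p, u, w}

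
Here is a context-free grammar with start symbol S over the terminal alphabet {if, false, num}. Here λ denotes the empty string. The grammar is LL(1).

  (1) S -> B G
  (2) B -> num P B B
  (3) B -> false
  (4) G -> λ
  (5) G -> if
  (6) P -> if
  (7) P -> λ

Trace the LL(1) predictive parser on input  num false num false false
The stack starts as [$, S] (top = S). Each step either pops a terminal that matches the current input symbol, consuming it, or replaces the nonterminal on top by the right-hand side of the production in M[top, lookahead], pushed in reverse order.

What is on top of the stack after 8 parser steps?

step 1: stack=$ S  input=num false num false false $  — expand S -> B G
step 2: stack=$ G B  input=num false num false false $  — expand B -> num P B B
step 3: stack=$ G B B P num  input=num false num false false $  — match num
step 4: stack=$ G B B P  input=false num false false $  — expand P -> λ
step 5: stack=$ G B B  input=false num false false $  — expand B -> false
step 6: stack=$ G B false  input=false num false false $  — match false
step 7: stack=$ G B  input=num false false $  — expand B -> num P B B
step 8: stack=$ G B B P num  input=num false false $  — match num
Stack after step 8: $ G B B P (top = P).

P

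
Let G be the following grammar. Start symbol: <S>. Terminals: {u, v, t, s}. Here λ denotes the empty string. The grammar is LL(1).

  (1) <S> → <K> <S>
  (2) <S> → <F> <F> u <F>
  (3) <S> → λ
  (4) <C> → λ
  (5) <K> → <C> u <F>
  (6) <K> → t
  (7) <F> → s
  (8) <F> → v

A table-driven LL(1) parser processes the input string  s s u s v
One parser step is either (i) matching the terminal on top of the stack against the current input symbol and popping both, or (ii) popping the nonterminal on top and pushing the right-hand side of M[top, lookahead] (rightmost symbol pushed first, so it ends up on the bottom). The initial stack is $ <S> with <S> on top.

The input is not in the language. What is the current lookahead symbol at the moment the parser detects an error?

v

     Stack            Input        Action
  1  $ <S>            s s u s v $  expand <S> → <F> <F> u <F>
  2  $ <F> u <F> <F>  s s u s v $  expand <F> → s
  3  $ <F> u <F> s    s s u s v $  match s
  4  $ <F> u <F>      s u s v $    expand <F> → s
  5  $ <F> u s        s u s v $    match s
  6  $ <F> u          u s v $      match u
  7  $ <F>            s v $        expand <F> → s
  8  $ s              s v $        match s
  9  $                v $          error: stack empty but input remains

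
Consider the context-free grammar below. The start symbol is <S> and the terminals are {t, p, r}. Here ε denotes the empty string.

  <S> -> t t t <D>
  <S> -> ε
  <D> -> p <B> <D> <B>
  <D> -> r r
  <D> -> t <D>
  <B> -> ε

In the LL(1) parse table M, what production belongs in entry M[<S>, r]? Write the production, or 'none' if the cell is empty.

FIRST(<S>): from <S>->t t t <D> we get {t}; from <S>->ε we get {ε}. So FIRST(<S>) = {ε, t}.
FIRST(<D>): from <D>->p <B> <D> <B> we get {p}; from <D>->r r we get {r}; from <D>->t <D> we get {t}. So FIRST(<D>) = {p, r, t}.
FIRST(<B>): from <B>->ε we get {ε}. So FIRST(<B>) = {ε}.
FOLLOW(<S>) includes $ since <S> is the start symbol.
FOLLOW(<S>): <S> appears on no right-hand side. Thus FOLLOW(<S>) = {$}.
For <S> -> t t t <D>: FIRST(t t t <D>) = {t}, so it goes in M[<S>, t] for t ∈ {t}.
For <S> -> ε: FIRST(ε) = {ε}, so it goes in M[<S>, t] for t ∈ {}; since ε ∈ FIRST, also for every t ∈ FOLLOW(<S>) = {$}.
None of these place a production in M[<S>, r].

none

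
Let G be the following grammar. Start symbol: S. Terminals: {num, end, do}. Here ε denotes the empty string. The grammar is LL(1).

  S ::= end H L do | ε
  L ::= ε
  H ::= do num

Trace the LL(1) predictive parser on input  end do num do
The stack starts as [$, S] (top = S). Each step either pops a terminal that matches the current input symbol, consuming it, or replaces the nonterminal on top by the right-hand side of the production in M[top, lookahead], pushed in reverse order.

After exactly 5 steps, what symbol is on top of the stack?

L

     Stack          Input            Action
  1  $ S            end do num do $  expand S ::= end H L do
  2  $ do L H end   end do num do $  match end
  3  $ do L H       do num do $      expand H ::= do num
  4  $ do L num do  do num do $      match do
  5  $ do L num     num do $         match num
Stack after step 5: $ do L (top = L).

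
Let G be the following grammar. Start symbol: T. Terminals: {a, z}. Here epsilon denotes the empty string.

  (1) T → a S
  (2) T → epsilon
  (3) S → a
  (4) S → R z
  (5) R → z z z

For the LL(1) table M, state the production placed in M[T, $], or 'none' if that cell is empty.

T → epsilon

FIRST(T): from T→a S we get {a}; from T→epsilon we get {epsilon}. So FIRST(T) = {epsilon, a}.
FIRST(R): from R→z z z we get {z}. So FIRST(R) = {z}.
FIRST(S): from S→a we get {a}; from S→R z we get {z}. So FIRST(S) = {a, z}.
FOLLOW(T) includes $ since T is the start symbol.
FOLLOW(T): T appears on no right-hand side. Thus FOLLOW(T) = {$}.
For T → a S: FIRST(a S) = {a}, so it goes in M[T, t] for t ∈ {a}.
For T → epsilon: FIRST(epsilon) = {epsilon}, so it goes in M[T, t] for t ∈ {}; since epsilon ∈ FIRST, also for every t ∈ FOLLOW(T) = {$}.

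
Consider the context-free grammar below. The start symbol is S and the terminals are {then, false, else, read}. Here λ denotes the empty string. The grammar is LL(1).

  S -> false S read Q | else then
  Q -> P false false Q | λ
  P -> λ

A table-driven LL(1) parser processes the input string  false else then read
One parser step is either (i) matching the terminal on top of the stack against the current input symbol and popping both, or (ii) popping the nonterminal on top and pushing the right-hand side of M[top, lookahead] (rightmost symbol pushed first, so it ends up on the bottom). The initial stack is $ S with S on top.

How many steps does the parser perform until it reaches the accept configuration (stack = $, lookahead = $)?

step 1: stack=$ S  input=false else then read $  — expand S -> false S read Q
step 2: stack=$ Q read S false  input=false else then read $  — match false
step 3: stack=$ Q read S  input=else then read $  — expand S -> else then
step 4: stack=$ Q read then else  input=else then read $  — match else
step 5: stack=$ Q read then  input=then read $  — match then
step 6: stack=$ Q read  input=read $  — match read
step 7: stack=$ Q  input=$  — expand Q -> λ
Accept reached after 7 steps.

7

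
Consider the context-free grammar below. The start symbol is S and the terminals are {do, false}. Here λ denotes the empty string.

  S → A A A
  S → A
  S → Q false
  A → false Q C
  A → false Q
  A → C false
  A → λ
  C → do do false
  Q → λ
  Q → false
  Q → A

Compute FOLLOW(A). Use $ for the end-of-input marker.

{$, do, false}

FIRST(C): from C→do do false we get {do}. So FIRST(C) = {do}.
FIRST(A): from A→false Q C we get {false}; from A→false Q we get {false}; from A→C false we get {do}; from A→λ we get {λ}. So FIRST(A) = {λ, do, false}.
FIRST(Q): from Q→λ we get {λ}; from Q→false we get {false}; from Q→A we get {λ, do, false}. So FIRST(Q) = {λ, do, false}.
FIRST(S): from S→A A A we get {λ, do, false}; from S→A we get {λ, do, false}; from S→Q false we get {do, false}. So FIRST(S) = {λ, do, false}.
FOLLOW(S) includes $ since S is the start symbol.
FOLLOW(S): S appears on no right-hand side. Thus FOLLOW(S) = {$}.
FOLLOW(A): in S→A A A (occurrence 1), A is followed by A A with FIRST {λ, do, false}; in S→A A A (occurrence 1), the suffix after A is nullable, so FOLLOW(A) ⊇ FOLLOW(S) = {$}; in S→A A A (occurrence 2), A is followed by A with FIRST {λ, do, false}; in S→A A A (occurrence 2), the suffix after A is nullable, so FOLLOW(A) ⊇ FOLLOW(S) = {$}; in S→A A A (occurrence 3), the suffix after A is empty, so FOLLOW(A) ⊇ FOLLOW(S) = {$}; in S→A, the suffix after A is empty, so FOLLOW(A) ⊇ FOLLOW(S) = {$}; in Q→A, the suffix after A is empty, so FOLLOW(A) ⊇ FOLLOW(Q) = {$, do, false}. Thus FOLLOW(A) = {$, do, false}.
FOLLOW(C): in A→false Q C, the suffix after C is empty, so FOLLOW(C) ⊇ FOLLOW(A) = {$, do, false}; in A→C false, C is followed by false with FIRST {false}. Thus FOLLOW(C) = {$, do, false}.
FOLLOW(Q): in S→Q false, Q is followed by false with FIRST {false}; in A→false Q C, Q is followed by C with FIRST {do}; in A→false Q, the suffix after Q is empty, so FOLLOW(Q) ⊇ FOLLOW(A) = {$, do, false}. Thus FOLLOW(Q) = {$, do, false}.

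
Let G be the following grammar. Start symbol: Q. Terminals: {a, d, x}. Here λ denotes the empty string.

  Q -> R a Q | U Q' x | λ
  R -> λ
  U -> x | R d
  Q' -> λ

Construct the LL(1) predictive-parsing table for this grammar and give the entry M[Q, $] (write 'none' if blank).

Q -> λ

FIRST(R): from R->λ we get {λ}. So FIRST(R) = {λ}.
FIRST(Q'): from Q'->λ we get {λ}. So FIRST(Q') = {λ}.
FIRST(U): from U->x we get {x}; from U->R d we get {d}. So FIRST(U) = {d, x}.
FIRST(Q): from Q->R a Q we get {a}; from Q->U Q' x we get {d, x}; from Q->λ we get {λ}. So FIRST(Q) = {λ, a, d, x}.
FOLLOW(Q) includes $ since Q is the start symbol.
FOLLOW(Q): in Q->R a Q, the suffix after Q is empty (adds nothing new). Thus FOLLOW(Q) = {$}.
For Q -> R a Q: FIRST(R a Q) = {a}, so it goes in M[Q, t] for t ∈ {a}.
For Q -> U Q' x: FIRST(U Q' x) = {d, x}, so it goes in M[Q, t] for t ∈ {d, x}.
For Q -> λ: FIRST(λ) = {λ}, so it goes in M[Q, t] for t ∈ {}; since λ ∈ FIRST, also for every t ∈ FOLLOW(Q) = {$}.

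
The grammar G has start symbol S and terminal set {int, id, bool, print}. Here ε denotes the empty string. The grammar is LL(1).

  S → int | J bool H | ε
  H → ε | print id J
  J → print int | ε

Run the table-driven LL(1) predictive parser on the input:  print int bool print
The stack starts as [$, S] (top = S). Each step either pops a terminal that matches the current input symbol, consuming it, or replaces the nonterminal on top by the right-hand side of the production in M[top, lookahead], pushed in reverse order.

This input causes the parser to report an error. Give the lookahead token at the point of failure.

     Stack               Input                   Action
  1  $ S                 print int bool print $  expand S → J bool H
  2  $ H bool J          print int bool print $  expand J → print int
  3  $ H bool int print  print int bool print $  match print
  4  $ H bool int        int bool print $        match int
  5  $ H bool            bool print $            match bool
  6  $ H                 print $                 expand H → print id J
  7  $ J id print        print $                 match print
  8  $ J id              $                       error: top is terminal id but lookahead is $

$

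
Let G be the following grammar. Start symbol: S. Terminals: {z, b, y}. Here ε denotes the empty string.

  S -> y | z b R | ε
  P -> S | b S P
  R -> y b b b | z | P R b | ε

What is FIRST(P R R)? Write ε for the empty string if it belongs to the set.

FIRST(S): from S->y we get {y}; from S->z b R we get {z}; from S->ε we get {ε}. So FIRST(S) = {ε, y, z}.
FIRST(P): from P->S we get {ε, y, z}; from P->b S P we get {b}. So FIRST(P) = {ε, b, y, z}.
FIRST(R): from R->y b b b we get {y}; from R->z we get {z}; from R->P R b we get {b, y, z}; from R->ε we get {ε}. So FIRST(R) = {ε, b, y, z}.
FIRST(P R R): take FIRST of each symbol in turn, carrying on past any symbol whose FIRST contains ε; result {ε, b, y, z}.

{ε, b, y, z}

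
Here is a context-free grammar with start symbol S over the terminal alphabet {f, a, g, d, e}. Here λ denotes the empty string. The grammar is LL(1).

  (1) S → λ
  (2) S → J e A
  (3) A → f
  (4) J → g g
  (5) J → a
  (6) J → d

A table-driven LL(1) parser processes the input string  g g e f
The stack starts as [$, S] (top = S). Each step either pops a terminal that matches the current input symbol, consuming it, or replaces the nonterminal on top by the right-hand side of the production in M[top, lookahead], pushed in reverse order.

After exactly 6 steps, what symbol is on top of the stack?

step 1: stack=$ S  input=g g e f $  — expand S → J e A
step 2: stack=$ A e J  input=g g e f $  — expand J → g g
step 3: stack=$ A e g g  input=g g e f $  — match g
step 4: stack=$ A e g  input=g e f $  — match g
step 5: stack=$ A e  input=e f $  — match e
step 6: stack=$ A  input=f $  — expand A → f
Stack after step 6: $ f (top = f).

f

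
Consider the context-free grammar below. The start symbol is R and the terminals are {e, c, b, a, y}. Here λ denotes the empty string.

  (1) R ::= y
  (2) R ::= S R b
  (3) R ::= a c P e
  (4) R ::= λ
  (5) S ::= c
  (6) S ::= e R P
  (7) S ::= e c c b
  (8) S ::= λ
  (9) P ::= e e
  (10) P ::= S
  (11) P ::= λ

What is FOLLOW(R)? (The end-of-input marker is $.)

{$, a, b, c, e, y}

FIRST(S): from S::=c we get {c}; from S::=e R P we get {e}; from S::=e c c b we get {e}; from S::=λ we get {λ}. So FIRST(S) = {λ, c, e}.
FIRST(R): from R::=y we get {y}; from R::=S R b we get {a, b, c, e, y}; from R::=a c P e we get {a}; from R::=λ we get {λ}. So FIRST(R) = {λ, a, b, c, e, y}.
FIRST(P): from P::=e e we get {e}; from P::=S we get {λ, c, e}; from P::=λ we get {λ}. So FIRST(P) = {λ, c, e}.
FOLLOW(R) includes $ since R is the start symbol.
FOLLOW(R): in R::=S R b, R is followed by b with FIRST {b}; in S::=e R P, R is followed by P with FIRST {λ, c, e}; in S::=e R P, the suffix after R is nullable, so FOLLOW(R) ⊇ FOLLOW(S) = {a, b, c, e, y}. Thus FOLLOW(R) = {$, a, b, c, e, y}.
FOLLOW(S): in R::=S R b, S is followed by R b with FIRST {a, b, c, e, y}; in P::=S, the suffix after S is empty, so FOLLOW(S) ⊇ FOLLOW(P) = {a, b, c, e, y}. Thus FOLLOW(S) = {a, b, c, e, y}.
FOLLOW(P): in R::=a c P e, P is followed by e with FIRST {e}; in S::=e R P, the suffix after P is empty, so FOLLOW(P) ⊇ FOLLOW(S) = {a, b, c, e, y}. Thus FOLLOW(P) = {a, b, c, e, y}.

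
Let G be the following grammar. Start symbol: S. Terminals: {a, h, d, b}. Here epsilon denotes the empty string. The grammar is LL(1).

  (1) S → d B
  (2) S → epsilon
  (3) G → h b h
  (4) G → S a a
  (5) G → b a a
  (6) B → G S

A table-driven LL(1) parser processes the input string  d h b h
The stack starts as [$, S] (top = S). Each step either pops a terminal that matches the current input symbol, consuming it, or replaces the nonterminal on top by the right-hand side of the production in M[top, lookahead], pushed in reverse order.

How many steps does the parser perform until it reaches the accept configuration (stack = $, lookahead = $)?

8

     Stack      Input      Action
  1  $ S        d h b h $  expand S → d B
  2  $ B d      d h b h $  match d
  3  $ B        h b h $    expand B → G S
  4  $ S G      h b h $    expand G → h b h
  5  $ S h b h  h b h $    match h
  6  $ S h b    b h $      match b
  7  $ S h      h $        match h
  8  $ S        $          expand S → epsilon
Accept reached after 8 steps.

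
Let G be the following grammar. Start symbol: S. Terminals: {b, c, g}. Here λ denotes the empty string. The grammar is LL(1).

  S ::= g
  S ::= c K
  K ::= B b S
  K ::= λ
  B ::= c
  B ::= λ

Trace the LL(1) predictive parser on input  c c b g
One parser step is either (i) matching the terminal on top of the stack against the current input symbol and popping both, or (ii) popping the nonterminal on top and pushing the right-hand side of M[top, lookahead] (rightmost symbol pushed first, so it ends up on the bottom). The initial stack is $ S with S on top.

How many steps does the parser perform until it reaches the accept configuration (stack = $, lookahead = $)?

step 1: stack=$ S  input=c c b g $  — expand S ::= c K
step 2: stack=$ K c  input=c c b g $  — match c
step 3: stack=$ K  input=c b g $  — expand K ::= B b S
step 4: stack=$ S b B  input=c b g $  — expand B ::= c
step 5: stack=$ S b c  input=c b g $  — match c
step 6: stack=$ S b  input=b g $  — match b
step 7: stack=$ S  input=g $  — expand S ::= g
step 8: stack=$ g  input=g $  — match g
Accept reached after 8 steps.

8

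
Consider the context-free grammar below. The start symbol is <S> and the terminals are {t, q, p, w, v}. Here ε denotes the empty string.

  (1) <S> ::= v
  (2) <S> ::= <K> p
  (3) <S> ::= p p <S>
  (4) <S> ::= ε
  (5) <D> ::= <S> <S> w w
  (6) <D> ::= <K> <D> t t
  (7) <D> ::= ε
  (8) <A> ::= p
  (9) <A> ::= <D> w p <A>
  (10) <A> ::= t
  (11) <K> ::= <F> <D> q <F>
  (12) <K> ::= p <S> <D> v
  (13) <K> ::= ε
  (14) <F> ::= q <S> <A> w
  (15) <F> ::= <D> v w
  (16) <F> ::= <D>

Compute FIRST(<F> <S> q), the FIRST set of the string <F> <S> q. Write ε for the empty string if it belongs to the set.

{p, q, t, v, w}

FIRST(<S>): from <S>::=v we get {v}; from <S>::=<K> p we get {p, q, t, v, w}; from <S>::=p p <S> we get {p}; from <S>::=ε we get {ε}. So FIRST(<S>) = {ε, p, q, t, v, w}.
FIRST(<D>): from <D>::=<S> <S> w w we get {p, q, t, v, w}; from <D>::=<K> <D> t t we get {p, q, t, v, w}; from <D>::=ε we get {ε}. So FIRST(<D>) = {ε, p, q, t, v, w}.
FIRST(<A>): from <A>::=p we get {p}; from <A>::=<D> w p <A> we get {p, q, t, v, w}; from <A>::=t we get {t}. So FIRST(<A>) = {p, q, t, v, w}.
FIRST(<F>): from <F>::=q <S> <A> w we get {q}; from <F>::=<D> v w we get {p, q, t, v, w}; from <F>::=<D> we get {ε, p, q, t, v, w}. So FIRST(<F>) = {ε, p, q, t, v, w}.
FIRST(<K>): from <K>::=<F> <D> q <F> we get {p, q, t, v, w}; from <K>::=p <S> <D> v we get {p}; from <K>::=ε we get {ε}. So FIRST(<K>) = {ε, p, q, t, v, w}.
FIRST(<F> <S> q): take FIRST of each symbol in turn, carrying on past any symbol whose FIRST contains ε; result {p, q, t, v, w}.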